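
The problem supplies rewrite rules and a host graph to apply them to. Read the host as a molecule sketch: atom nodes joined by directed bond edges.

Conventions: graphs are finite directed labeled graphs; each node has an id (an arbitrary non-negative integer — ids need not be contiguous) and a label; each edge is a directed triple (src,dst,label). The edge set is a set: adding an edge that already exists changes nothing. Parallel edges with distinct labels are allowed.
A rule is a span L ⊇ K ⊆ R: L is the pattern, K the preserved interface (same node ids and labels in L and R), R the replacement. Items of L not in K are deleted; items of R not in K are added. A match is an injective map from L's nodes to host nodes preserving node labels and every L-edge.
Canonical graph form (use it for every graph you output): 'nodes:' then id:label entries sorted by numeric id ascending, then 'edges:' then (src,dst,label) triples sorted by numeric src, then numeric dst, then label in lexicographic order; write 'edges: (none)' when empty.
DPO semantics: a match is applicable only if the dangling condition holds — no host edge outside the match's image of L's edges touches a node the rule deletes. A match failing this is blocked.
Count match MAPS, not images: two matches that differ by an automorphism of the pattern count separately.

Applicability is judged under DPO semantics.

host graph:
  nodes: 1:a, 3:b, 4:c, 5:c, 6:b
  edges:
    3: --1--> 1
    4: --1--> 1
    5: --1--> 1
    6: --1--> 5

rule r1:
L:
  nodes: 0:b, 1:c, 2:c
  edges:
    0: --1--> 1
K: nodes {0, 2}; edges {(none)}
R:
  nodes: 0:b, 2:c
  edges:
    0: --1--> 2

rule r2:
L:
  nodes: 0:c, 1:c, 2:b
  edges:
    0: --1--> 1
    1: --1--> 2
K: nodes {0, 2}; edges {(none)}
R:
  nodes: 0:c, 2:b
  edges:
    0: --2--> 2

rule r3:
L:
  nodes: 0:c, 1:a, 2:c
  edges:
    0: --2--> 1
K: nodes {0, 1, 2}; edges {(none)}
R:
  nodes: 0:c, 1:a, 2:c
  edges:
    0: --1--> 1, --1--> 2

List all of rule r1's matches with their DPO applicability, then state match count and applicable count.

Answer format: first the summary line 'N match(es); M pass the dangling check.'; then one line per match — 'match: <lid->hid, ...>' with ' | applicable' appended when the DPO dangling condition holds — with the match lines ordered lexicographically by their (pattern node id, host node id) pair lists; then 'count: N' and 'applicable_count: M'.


1 match(es); 0 pass the dangling check.
match: 0->6, 1->5, 2->4
count: 1
applicable_count: 0


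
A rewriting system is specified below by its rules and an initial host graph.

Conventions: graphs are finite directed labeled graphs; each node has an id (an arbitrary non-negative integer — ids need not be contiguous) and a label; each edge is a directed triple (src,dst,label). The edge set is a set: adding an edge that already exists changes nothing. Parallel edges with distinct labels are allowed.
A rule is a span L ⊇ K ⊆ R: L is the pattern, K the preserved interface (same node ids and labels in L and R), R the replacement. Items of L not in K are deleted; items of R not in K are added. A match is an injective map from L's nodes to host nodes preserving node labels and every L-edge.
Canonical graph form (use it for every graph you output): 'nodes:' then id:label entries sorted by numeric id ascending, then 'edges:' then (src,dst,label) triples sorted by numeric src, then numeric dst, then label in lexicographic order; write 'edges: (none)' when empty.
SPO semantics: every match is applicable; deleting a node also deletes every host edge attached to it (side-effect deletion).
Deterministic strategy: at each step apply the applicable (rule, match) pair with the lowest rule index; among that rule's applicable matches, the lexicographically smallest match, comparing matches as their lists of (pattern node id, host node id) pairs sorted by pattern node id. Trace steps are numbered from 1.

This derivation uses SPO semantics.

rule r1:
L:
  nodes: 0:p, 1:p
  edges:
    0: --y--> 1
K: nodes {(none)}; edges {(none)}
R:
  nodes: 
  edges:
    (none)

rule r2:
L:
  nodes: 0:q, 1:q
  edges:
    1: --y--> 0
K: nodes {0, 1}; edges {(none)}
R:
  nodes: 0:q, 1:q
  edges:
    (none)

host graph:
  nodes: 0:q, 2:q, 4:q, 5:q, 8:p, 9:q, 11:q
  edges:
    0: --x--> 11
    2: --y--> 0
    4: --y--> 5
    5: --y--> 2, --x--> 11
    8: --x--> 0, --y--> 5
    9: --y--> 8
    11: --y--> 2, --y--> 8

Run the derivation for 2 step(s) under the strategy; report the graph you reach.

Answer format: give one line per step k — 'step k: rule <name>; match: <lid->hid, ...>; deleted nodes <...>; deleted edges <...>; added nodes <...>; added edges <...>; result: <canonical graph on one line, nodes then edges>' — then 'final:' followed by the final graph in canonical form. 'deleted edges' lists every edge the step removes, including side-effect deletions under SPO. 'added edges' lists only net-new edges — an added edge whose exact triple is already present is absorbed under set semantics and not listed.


step 1: rule r2; match: 0->0, 1->2; deleted nodes (none); deleted edges (2,0,y); added nodes (none); added edges (none); result: nodes: 0:q, 2:q, 4:q, 5:q, 8:p, 9:q, 11:q edges: (0,11,x); (4,5,y); (5,2,y); (5,11,x); (8,0,x); (8,5,y); (9,8,y); (11,2,y); (11,8,y)
step 2: rule r2; match: 0->2, 1->5; deleted nodes (none); deleted edges (5,2,y); added nodes (none); added edges (none); result: nodes: 0:q, 2:q, 4:q, 5:q, 8:p, 9:q, 11:q edges: (0,11,x); (4,5,y); (5,11,x); (8,0,x); (8,5,y); (9,8,y); (11,2,y); (11,8,y)
final:
nodes: 0:q, 2:q, 4:q, 5:q, 8:p, 9:q, 11:q
edges: (0,11,x); (4,5,y); (5,11,x); (8,0,x); (8,5,y); (9,8,y); (11,2,y); (11,8,y)


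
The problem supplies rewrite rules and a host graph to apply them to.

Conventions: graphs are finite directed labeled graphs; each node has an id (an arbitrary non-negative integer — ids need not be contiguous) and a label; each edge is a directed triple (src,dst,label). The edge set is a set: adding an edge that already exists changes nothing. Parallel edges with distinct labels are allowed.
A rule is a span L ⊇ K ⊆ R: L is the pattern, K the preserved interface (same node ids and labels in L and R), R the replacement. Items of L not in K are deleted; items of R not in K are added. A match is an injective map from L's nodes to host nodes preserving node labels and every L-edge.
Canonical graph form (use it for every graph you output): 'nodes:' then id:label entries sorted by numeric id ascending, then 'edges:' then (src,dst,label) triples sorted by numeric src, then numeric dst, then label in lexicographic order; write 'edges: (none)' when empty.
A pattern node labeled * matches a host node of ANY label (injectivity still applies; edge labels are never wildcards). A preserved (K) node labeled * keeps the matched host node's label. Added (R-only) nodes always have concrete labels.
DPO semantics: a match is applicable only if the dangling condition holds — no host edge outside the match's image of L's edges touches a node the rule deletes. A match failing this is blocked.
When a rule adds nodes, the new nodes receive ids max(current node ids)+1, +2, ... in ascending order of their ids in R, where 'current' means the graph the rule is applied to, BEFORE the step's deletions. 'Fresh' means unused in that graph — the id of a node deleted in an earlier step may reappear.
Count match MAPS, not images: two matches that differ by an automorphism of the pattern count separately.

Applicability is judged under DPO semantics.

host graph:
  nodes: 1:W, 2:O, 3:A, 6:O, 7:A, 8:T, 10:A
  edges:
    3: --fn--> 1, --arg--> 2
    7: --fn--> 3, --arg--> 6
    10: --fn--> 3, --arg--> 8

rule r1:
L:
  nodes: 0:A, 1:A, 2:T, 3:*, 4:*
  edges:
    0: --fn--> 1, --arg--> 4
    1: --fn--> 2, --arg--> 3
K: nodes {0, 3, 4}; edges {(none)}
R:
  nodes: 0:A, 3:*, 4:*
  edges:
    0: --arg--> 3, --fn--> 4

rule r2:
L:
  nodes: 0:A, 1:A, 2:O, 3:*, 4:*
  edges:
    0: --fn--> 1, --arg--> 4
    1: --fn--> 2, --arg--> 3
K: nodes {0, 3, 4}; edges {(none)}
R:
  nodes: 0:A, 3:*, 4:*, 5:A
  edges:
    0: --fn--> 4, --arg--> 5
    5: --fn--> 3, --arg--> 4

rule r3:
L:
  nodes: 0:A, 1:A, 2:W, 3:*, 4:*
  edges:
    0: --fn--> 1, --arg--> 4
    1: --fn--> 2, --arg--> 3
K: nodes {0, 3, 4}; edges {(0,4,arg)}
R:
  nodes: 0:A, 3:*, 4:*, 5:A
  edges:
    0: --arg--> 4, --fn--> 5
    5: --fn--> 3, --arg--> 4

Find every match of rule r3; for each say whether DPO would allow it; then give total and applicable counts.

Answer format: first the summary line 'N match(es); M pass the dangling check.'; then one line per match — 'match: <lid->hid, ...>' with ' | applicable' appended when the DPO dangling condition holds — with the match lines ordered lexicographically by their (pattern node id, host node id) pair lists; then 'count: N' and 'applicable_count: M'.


2 match(es); 0 pass the dangling check.
match: 0->7, 1->3, 2->1, 3->2, 4->6
match: 0->10, 1->3, 2->1, 3->2, 4->8
count: 2
applicable_count: 0


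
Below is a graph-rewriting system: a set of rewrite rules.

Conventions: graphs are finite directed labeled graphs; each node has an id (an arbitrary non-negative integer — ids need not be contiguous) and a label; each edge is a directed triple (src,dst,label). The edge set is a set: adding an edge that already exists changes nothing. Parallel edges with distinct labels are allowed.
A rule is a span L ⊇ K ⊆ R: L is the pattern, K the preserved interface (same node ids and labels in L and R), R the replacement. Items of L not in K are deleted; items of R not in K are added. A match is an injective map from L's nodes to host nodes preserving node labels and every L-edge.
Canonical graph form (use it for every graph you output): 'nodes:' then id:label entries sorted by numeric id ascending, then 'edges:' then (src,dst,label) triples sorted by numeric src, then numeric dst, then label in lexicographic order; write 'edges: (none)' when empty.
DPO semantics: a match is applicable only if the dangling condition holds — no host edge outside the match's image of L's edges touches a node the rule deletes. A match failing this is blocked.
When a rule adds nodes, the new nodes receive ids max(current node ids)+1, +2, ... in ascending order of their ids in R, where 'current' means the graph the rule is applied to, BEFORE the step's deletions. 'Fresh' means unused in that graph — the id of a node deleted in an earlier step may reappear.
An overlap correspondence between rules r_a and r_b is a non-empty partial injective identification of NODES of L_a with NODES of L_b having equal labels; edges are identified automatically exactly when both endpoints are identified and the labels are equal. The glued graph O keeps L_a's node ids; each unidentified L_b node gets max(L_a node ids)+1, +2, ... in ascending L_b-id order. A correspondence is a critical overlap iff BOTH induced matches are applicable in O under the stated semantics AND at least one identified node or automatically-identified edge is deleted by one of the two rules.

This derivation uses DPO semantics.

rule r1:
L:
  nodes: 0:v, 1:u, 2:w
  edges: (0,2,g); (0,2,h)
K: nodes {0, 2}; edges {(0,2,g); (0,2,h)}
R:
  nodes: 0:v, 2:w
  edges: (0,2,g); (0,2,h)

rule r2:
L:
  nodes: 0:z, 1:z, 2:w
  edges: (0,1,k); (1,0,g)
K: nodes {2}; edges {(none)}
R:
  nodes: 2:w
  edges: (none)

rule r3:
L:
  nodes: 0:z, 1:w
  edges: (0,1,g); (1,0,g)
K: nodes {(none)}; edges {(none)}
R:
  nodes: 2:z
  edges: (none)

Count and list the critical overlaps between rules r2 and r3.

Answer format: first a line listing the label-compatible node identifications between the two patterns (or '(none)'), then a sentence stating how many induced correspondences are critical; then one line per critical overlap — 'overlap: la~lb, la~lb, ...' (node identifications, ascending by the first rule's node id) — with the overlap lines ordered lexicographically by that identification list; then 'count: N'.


label-compatible node identifications between L(r2) and L(r3): 0~0, 1~0, 2~1
1 of the induced correspondences is a critical overlap of r2 and r3.
overlap: 2~1
count: 1


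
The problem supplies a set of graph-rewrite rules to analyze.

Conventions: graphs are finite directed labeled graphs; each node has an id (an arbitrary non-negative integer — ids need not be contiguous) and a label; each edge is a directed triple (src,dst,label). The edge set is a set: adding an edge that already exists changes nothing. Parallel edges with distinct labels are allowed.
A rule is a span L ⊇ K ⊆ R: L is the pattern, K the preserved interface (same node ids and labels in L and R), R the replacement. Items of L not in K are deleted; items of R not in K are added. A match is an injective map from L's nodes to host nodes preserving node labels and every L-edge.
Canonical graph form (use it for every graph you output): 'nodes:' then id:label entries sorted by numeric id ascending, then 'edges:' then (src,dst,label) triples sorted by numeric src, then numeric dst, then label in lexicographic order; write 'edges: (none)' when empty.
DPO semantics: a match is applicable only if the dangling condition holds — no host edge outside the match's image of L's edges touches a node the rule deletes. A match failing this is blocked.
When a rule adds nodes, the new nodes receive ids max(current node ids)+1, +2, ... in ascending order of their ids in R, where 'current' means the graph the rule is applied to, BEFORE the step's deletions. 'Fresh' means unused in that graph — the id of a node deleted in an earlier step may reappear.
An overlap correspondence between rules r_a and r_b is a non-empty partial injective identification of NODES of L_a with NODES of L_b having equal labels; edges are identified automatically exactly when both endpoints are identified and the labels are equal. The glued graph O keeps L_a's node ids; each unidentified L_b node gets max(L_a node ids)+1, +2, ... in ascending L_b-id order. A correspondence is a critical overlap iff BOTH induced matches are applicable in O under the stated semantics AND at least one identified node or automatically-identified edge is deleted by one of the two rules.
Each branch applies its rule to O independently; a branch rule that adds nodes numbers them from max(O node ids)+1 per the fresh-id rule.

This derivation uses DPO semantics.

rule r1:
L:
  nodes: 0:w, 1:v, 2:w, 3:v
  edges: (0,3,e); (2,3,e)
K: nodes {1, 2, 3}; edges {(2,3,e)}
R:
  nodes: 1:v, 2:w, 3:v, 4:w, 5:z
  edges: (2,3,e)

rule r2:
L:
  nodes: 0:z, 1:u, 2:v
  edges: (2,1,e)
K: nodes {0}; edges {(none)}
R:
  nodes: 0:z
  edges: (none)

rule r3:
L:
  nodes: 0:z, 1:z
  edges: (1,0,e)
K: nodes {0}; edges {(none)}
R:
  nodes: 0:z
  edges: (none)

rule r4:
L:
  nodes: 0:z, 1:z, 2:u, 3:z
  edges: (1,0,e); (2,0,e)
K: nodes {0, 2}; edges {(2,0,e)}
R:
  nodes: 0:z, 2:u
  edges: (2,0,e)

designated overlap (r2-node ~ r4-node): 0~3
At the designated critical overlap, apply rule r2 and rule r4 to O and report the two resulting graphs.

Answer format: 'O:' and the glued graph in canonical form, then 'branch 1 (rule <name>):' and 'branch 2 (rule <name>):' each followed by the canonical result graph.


O:
nodes: 0:z, 1:u, 2:v, 3:z, 4:z, 5:u
edges: (2,1,e); (4,3,e); (5,3,e)
branch 1 (rule r2):
nodes: 0:z, 3:z, 4:z, 5:u
edges: (4,3,e); (5,3,e)
branch 2 (rule r4):
nodes: 1:u, 2:v, 3:z, 5:u
edges: (2,1,e); (5,3,e)


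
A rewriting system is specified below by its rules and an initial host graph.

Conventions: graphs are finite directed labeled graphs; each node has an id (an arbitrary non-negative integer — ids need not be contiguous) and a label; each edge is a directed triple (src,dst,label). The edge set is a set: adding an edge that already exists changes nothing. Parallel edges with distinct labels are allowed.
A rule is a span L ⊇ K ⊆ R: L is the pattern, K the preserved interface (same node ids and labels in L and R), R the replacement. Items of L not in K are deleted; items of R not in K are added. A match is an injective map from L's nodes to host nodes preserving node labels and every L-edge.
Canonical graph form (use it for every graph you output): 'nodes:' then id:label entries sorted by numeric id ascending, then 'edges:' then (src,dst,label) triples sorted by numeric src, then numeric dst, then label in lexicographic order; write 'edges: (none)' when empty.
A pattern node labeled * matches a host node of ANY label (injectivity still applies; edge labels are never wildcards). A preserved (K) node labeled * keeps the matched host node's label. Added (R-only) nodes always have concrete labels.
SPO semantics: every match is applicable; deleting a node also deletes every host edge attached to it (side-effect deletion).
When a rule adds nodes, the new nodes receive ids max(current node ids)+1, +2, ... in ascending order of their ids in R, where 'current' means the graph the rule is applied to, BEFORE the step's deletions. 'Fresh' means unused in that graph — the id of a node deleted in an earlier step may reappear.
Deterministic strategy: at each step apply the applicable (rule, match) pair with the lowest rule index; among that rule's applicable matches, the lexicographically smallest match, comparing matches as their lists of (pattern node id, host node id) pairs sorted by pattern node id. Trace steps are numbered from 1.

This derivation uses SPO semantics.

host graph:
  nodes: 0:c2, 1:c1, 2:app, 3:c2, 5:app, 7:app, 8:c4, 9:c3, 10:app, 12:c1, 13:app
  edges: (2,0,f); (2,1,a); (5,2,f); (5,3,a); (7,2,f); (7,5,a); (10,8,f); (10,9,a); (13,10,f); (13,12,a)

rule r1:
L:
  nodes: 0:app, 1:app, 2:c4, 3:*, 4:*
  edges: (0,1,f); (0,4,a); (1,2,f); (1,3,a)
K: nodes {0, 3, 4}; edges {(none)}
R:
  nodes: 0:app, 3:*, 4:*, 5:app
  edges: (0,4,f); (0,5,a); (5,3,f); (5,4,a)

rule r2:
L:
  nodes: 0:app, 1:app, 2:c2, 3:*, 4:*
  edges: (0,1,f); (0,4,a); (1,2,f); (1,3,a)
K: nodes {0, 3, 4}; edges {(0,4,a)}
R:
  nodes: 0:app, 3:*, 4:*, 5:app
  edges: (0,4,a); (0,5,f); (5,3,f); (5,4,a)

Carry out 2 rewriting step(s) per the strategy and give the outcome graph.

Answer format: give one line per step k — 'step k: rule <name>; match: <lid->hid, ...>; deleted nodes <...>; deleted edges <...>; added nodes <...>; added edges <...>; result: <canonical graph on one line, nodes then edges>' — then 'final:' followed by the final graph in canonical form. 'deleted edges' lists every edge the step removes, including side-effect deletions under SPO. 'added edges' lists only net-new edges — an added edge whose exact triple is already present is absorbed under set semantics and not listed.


step 1: rule r1; match: 0->13, 1->10, 2->8, 3->9, 4->12; deleted nodes 8, 10; deleted edges (10,8,f); (10,9,a); (13,10,f); (13,12,a); added nodes 14; added edges (13,12,f); (13,14,a); (14,9,f); (14,12,a); result: nodes: 0:c2, 1:c1, 2:app, 3:c2, 5:app, 7:app, 9:c3, 12:c1, 13:app, 14:app edges: (2,0,f); (2,1,a); (5,2,f); (5,3,a); (7,2,f); (7,5,a); (13,12,f); (13,14,a); (14,9,f); (14,12,a)
step 2: rule r2; match: 0->5, 1->2, 2->0, 3->1, 4->3; deleted nodes 0, 2; deleted edges (2,0,f); (2,1,a); (5,2,f); (7,2,f); added nodes 15; added edges (5,15,f); (15,1,f); (15,3,a); result: nodes: 1:c1, 3:c2, 5:app, 7:app, 9:c3, 12:c1, 13:app, 14:app, 15:app edges: (5,3,a); (5,15,f); (7,5,a); (13,12,f); (13,14,a); (14,9,f); (14,12,a); (15,1,f); (15,3,a)
final:
nodes: 1:c1, 3:c2, 5:app, 7:app, 9:c3, 12:c1, 13:app, 14:app, 15:app
edges: (5,3,a); (5,15,f); (7,5,a); (13,12,f); (13,14,a); (14,9,f); (14,12,a); (15,1,f); (15,3,a)


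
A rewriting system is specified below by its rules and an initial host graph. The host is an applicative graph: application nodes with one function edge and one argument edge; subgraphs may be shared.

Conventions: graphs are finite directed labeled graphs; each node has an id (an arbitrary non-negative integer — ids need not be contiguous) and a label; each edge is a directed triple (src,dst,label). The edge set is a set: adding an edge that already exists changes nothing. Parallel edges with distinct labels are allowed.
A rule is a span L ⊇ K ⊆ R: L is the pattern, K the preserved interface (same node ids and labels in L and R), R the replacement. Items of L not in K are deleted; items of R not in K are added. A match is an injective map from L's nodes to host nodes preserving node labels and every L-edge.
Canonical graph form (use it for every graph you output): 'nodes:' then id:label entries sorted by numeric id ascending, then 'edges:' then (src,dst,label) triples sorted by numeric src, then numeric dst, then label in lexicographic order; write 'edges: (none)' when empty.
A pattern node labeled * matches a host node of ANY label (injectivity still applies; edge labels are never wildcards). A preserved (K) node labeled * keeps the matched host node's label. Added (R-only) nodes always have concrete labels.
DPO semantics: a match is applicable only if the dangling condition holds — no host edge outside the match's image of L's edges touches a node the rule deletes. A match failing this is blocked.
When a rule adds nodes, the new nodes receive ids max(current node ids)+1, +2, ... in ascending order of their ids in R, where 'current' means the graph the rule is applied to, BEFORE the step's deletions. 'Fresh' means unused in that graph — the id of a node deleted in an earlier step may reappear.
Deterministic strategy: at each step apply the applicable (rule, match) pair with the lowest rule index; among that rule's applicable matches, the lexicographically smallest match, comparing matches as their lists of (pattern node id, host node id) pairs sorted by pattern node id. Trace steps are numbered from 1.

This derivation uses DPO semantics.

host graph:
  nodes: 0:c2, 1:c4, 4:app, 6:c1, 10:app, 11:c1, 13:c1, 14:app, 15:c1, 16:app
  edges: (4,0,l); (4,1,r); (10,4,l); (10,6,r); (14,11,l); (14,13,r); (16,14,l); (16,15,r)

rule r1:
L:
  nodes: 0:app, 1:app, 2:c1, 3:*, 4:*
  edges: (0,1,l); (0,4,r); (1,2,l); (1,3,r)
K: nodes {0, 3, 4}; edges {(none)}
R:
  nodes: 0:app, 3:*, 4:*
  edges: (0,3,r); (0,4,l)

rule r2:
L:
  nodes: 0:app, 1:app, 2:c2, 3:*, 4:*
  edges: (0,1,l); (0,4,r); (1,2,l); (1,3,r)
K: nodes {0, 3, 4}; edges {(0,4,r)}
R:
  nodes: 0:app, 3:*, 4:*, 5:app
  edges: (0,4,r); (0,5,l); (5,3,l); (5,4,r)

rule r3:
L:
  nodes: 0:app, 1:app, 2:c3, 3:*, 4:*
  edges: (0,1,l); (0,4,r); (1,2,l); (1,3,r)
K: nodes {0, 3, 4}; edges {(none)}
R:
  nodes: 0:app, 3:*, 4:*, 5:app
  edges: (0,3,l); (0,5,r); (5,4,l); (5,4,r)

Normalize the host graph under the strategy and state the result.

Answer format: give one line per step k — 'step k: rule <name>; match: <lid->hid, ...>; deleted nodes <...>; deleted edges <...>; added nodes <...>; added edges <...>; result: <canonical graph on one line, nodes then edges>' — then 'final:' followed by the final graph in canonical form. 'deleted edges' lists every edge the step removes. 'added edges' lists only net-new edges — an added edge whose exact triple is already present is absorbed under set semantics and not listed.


step 1: rule r1; match: 0->16, 1->14, 2->11, 3->13, 4->15; deleted nodes 11, 14; deleted edges (14,11,l); (14,13,r); (16,14,l); (16,15,r); added nodes (none); added edges (16,13,r); (16,15,l); result: nodes: 0:c2, 1:c4, 4:app, 6:c1, 10:app, 13:c1, 15:c1, 16:app edges: (4,0,l); (4,1,r); (10,4,l); (10,6,r); (16,13,r); (16,15,l)
step 2: rule r2; match: 0->10, 1->4, 2->0, 3->1, 4->6; deleted nodes 0, 4; deleted edges (4,0,l); (4,1,r); (10,4,l); added nodes 17; added edges (10,17,l); (17,1,l); (17,6,r); result: nodes: 1:c4, 6:c1, 10:app, 13:c1, 15:c1, 16:app, 17:app edges: (10,6,r); (10,17,l); (16,13,r); (16,15,l); (17,1,l); (17,6,r)
final:
nodes: 1:c4, 6:c1, 10:app, 13:c1, 15:c1, 16:app, 17:app
edges: (10,6,r); (10,17,l); (16,13,r); (16,15,l); (17,1,l); (17,6,r)


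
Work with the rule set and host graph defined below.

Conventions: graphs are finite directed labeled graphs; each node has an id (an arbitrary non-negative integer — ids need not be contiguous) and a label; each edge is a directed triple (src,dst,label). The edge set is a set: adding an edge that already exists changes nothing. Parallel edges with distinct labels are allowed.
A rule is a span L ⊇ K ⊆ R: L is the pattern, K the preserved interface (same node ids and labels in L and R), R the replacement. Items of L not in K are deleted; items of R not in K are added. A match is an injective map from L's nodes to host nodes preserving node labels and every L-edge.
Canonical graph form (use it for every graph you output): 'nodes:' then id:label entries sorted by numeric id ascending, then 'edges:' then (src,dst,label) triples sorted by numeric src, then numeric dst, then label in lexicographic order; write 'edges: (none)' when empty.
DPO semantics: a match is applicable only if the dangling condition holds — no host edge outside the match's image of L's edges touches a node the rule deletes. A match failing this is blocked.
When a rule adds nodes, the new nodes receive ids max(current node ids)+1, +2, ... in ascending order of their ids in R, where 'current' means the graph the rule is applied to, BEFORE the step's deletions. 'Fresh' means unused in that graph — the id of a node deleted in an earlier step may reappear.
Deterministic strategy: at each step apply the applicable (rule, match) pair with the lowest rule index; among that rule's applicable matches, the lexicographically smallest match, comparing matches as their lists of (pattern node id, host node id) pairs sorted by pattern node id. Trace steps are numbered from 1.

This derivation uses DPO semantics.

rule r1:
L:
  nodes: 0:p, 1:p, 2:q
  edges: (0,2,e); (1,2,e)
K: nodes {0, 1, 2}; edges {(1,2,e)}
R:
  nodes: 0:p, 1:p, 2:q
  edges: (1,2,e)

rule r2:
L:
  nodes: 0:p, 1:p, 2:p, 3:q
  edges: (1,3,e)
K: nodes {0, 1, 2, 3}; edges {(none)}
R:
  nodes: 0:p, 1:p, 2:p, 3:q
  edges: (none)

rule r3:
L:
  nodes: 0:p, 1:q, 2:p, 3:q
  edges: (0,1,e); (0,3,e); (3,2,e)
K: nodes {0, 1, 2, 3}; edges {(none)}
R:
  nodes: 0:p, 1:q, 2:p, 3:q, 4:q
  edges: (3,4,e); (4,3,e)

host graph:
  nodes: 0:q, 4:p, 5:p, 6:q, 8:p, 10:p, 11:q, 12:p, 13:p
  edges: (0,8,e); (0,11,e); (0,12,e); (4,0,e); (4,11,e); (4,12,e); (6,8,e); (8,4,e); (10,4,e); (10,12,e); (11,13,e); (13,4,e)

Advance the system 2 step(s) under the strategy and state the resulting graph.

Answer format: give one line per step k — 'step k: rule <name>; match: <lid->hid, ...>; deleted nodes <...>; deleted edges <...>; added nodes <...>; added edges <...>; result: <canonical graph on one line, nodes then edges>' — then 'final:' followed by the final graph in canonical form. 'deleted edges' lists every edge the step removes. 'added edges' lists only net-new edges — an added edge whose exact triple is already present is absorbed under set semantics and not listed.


step 1: rule r2; match: 0->5, 1->4, 2->8, 3->0; deleted nodes (none); deleted edges (4,0,e); added nodes (none); added edges (none); result: nodes: 0:q, 4:p, 5:p, 6:q, 8:p, 10:p, 11:q, 12:p, 13:p edges: (0,8,e); (0,11,e); (0,12,e); (4,11,e); (4,12,e); (6,8,e); (8,4,e); (10,4,e); (10,12,e); (11,13,e); (13,4,e)
step 2: rule r2; match: 0->5, 1->4, 2->8, 3->11; deleted nodes (none); deleted edges (4,11,e); added nodes (none); added edges (none); result: nodes: 0:q, 4:p, 5:p, 6:q, 8:p, 10:p, 11:q, 12:p, 13:p edges: (0,8,e); (0,11,e); (0,12,e); (4,12,e); (6,8,e); (8,4,e); (10,4,e); (10,12,e); (11,13,e); (13,4,e)
final:
nodes: 0:q, 4:p, 5:p, 6:q, 8:p, 10:p, 11:q, 12:p, 13:p
edges: (0,8,e); (0,11,e); (0,12,e); (4,12,e); (6,8,e); (8,4,e); (10,4,e); (10,12,e); (11,13,e); (13,4,e)


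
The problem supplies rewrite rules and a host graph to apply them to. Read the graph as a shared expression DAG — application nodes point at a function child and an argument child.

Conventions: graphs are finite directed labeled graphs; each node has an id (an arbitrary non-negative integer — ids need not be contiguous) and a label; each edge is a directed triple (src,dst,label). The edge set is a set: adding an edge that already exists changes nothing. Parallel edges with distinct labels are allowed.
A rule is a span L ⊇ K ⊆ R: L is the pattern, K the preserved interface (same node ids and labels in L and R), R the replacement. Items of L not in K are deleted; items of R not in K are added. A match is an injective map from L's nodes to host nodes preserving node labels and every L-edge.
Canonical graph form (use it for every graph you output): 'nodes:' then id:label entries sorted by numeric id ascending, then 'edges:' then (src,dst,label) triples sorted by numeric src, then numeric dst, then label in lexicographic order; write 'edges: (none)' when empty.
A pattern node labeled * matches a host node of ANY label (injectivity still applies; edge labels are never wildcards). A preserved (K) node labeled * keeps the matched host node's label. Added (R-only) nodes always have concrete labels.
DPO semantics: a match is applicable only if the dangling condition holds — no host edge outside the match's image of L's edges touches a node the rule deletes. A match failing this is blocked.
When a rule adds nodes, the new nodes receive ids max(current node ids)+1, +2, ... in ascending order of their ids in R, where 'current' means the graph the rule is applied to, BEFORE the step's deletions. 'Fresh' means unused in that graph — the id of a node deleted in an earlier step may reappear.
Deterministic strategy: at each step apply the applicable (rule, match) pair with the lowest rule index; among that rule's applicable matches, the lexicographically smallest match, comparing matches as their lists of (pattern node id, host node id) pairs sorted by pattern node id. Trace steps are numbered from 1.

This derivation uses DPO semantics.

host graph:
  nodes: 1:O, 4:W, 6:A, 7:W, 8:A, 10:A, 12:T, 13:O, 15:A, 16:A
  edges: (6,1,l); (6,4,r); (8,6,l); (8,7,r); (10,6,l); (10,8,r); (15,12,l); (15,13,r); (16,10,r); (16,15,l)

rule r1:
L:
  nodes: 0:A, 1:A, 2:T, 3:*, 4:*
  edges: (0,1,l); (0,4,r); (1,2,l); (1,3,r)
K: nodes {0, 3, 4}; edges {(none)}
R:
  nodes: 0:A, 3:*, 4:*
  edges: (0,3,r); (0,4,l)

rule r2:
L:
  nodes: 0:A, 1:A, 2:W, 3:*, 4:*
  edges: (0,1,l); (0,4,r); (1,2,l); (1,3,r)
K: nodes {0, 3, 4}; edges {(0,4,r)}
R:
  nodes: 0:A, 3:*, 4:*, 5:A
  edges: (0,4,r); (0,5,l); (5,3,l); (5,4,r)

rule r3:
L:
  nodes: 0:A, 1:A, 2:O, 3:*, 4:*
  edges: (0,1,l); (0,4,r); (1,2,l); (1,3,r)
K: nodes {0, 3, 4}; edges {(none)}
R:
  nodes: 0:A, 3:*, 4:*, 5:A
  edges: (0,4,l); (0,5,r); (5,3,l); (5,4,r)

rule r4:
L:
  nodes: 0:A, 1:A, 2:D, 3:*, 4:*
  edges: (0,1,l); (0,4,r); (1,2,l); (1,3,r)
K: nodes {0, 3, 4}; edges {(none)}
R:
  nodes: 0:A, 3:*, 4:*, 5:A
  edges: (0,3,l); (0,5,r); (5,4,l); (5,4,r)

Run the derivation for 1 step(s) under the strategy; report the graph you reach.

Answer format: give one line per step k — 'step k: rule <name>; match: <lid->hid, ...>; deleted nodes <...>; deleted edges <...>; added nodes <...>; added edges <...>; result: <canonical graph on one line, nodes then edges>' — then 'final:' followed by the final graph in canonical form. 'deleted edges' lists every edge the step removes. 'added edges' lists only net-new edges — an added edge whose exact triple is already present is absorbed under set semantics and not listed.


step 1: rule r1; match: 0->16, 1->15, 2->12, 3->13, 4->10; deleted nodes 12, 15; deleted edges (15,12,l); (15,13,r); (16,10,r); (16,15,l); added nodes (none); added edges (16,10,l); (16,13,r); result: nodes: 1:O, 4:W, 6:A, 7:W, 8:A, 10:A, 13:O, 16:A edges: (6,1,l); (6,4,r); (8,6,l); (8,7,r); (10,6,l); (10,8,r); (16,10,l); (16,13,r)
final:
nodes: 1:O, 4:W, 6:A, 7:W, 8:A, 10:A, 13:O, 16:A
edges: (6,1,l); (6,4,r); (8,6,l); (8,7,r); (10,6,l); (10,8,r); (16,10,l); (16,13,r)


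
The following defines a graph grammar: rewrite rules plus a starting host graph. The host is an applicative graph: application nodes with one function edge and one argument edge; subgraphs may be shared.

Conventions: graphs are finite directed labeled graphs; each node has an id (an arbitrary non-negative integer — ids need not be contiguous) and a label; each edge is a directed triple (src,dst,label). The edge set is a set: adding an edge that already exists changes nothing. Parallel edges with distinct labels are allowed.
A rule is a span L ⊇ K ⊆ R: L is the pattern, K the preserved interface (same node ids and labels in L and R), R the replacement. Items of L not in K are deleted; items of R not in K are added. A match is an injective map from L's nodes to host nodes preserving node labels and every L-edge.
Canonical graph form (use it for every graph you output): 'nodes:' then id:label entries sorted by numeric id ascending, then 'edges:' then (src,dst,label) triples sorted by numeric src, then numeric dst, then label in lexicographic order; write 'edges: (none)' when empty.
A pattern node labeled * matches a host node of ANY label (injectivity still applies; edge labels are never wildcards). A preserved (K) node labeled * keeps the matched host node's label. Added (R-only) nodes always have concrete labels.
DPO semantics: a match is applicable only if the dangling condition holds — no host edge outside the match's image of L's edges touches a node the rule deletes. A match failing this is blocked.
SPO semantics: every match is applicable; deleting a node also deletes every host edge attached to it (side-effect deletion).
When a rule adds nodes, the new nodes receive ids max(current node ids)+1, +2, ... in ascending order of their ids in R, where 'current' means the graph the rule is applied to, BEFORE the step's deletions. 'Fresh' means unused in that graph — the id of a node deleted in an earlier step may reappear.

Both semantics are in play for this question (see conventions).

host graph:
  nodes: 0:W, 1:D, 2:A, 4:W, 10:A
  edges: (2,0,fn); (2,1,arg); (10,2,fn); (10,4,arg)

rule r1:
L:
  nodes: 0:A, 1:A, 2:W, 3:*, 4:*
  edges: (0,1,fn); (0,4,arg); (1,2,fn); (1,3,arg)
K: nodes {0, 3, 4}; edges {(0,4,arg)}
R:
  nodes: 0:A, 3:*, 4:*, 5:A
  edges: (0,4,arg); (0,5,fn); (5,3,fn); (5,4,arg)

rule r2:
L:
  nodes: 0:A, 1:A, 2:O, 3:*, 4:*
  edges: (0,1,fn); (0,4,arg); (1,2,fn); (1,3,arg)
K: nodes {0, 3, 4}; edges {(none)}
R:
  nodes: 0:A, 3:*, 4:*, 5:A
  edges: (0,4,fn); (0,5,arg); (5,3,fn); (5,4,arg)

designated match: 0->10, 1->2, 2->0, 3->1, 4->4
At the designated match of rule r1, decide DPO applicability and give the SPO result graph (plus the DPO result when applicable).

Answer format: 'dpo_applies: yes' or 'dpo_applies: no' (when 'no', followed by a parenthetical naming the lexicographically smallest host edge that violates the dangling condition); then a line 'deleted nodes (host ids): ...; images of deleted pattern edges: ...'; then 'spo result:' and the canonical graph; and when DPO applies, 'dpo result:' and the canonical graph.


dpo_applies: yes
deleted nodes (host ids): 0, 2; images of deleted pattern edges: (2,0,fn); (2,1,arg); (10,2,fn)
spo result:
nodes: 1:D, 4:W, 10:A, 11:A
edges: (10,4,arg); (10,11,fn); (11,1,fn); (11,4,arg)
dpo result:
nodes: 1:D, 4:W, 10:A, 11:A
edges: (10,4,arg); (10,11,fn); (11,1,fn); (11,4,arg)


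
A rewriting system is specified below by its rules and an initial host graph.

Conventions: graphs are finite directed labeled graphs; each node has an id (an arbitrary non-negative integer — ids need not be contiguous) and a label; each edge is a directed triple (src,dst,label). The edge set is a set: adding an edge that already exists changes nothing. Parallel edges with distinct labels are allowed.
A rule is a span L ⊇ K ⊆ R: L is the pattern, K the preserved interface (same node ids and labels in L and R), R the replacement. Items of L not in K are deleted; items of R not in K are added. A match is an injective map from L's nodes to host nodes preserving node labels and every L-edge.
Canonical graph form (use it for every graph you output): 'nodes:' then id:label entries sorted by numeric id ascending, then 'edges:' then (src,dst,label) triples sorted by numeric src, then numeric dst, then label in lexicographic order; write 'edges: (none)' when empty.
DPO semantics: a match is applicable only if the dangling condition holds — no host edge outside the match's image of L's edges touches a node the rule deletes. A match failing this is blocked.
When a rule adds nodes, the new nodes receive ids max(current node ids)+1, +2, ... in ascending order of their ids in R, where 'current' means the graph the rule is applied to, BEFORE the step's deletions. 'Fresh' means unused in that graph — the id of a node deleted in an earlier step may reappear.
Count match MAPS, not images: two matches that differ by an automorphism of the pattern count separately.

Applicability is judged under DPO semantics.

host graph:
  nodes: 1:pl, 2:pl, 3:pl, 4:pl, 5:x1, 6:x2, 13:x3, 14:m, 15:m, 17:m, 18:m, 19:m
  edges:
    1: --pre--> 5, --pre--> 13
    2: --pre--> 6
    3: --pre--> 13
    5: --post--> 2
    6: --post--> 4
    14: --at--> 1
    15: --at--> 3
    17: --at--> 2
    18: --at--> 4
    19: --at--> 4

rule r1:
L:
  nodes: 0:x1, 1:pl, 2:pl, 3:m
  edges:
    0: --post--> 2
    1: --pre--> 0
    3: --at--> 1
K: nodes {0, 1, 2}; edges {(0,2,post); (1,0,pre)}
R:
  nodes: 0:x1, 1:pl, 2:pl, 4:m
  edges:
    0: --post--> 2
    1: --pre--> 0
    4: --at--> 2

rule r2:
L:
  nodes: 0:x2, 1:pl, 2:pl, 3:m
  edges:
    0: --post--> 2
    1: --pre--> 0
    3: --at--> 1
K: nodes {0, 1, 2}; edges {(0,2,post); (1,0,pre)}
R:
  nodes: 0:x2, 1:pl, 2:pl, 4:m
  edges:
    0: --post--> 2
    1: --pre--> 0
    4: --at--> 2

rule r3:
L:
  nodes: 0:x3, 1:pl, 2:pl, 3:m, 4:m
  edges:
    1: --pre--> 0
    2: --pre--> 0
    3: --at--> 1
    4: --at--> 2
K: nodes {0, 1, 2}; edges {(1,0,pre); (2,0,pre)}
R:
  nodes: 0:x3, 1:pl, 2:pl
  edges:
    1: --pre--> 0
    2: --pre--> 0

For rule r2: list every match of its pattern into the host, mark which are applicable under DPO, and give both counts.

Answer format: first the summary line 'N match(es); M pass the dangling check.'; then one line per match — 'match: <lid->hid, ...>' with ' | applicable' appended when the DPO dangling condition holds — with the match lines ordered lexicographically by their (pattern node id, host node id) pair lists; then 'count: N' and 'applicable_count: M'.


1 match(es); 1 pass the dangling check.
match: 0->6, 1->2, 2->4, 3->17 | applicable
count: 1
applicable_count: 1


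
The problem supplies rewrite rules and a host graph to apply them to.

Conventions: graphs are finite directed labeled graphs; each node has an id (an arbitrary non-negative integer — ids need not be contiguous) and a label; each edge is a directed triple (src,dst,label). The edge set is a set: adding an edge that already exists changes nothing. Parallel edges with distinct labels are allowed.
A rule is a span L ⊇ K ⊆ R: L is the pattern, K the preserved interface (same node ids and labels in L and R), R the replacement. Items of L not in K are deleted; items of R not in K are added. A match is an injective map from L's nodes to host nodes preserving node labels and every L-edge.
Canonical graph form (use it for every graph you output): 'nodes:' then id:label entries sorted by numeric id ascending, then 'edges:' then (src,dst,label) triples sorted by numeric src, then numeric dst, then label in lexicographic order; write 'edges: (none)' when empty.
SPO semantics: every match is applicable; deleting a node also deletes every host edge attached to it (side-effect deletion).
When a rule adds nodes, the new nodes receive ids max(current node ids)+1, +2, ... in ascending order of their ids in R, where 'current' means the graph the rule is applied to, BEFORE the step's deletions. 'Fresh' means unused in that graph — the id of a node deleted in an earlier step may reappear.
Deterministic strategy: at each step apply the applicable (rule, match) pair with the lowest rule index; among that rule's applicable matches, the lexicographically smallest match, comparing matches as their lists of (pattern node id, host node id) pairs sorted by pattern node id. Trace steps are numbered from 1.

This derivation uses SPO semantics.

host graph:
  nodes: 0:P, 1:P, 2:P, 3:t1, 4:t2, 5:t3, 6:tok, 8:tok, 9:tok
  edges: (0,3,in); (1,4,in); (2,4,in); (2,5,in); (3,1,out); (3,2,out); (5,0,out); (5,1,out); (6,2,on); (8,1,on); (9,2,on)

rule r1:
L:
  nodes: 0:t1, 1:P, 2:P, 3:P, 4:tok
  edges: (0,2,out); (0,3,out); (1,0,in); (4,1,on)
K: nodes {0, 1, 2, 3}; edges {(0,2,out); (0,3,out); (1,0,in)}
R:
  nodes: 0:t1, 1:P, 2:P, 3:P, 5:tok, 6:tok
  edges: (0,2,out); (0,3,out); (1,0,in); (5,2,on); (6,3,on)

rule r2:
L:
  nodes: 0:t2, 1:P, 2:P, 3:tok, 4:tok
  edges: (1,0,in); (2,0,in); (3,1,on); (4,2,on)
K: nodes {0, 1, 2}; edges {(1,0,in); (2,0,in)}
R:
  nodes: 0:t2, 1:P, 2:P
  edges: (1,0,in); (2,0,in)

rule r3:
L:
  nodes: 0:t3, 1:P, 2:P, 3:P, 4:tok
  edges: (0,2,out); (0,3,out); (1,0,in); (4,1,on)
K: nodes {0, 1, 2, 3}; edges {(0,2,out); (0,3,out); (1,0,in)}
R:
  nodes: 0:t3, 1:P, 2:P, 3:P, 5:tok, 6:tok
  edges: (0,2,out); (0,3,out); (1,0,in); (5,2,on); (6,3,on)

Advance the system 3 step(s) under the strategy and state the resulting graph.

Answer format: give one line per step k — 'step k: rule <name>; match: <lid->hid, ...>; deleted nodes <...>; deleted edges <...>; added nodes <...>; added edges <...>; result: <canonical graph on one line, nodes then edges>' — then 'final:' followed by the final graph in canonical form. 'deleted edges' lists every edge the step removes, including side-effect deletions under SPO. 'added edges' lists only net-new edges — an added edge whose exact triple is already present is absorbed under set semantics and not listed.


step 1: rule r2; match: 0->4, 1->1, 2->2, 3->8, 4->6; deleted nodes 6, 8; deleted edges (6,2,on); (8,1,on); added nodes (none); added edges (none); result: nodes: 0:P, 1:P, 2:P, 3:t1, 4:t2, 5:t3, 9:tok edges: (0,3,in); (1,4,in); (2,4,in); (2,5,in); (3,1,out); (3,2,out); (5,0,out); (5,1,out); (9,2,on)
step 2: rule r3; match: 0->5, 1->2, 2->0, 3->1, 4->9; deleted nodes 9; deleted edges (9,2,on); added nodes 10, 11; added edges (10,0,on); (11,1,on); result: nodes: 0:P, 1:P, 2:P, 3:t1, 4:t2, 5:t3, 10:tok, 11:tok edges: (0,3,in); (1,4,in); (2,4,in); (2,5,in); (3,1,out); (3,2,out); (5,0,out); (5,1,out); (10,0,on); (11,1,on)
step 3: rule r1; match: 0->3, 1->0, 2->1, 3->2, 4->10; deleted nodes 10; deleted edges (10,0,on); added nodes 12, 13; added edges (12,1,on); (13,2,on); result: nodes: 0:P, 1:P, 2:P, 3:t1, 4:t2, 5:t3, 11:tok, 12:tok, 13:tok edges: (0,3,in); (1,4,in); (2,4,in); (2,5,in); (3,1,out); (3,2,out); (5,0,out); (5,1,out); (11,1,on); (12,1,on); (13,2,on)
final:
nodes: 0:P, 1:P, 2:P, 3:t1, 4:t2, 5:t3, 11:tok, 12:tok, 13:tok
edges: (0,3,in); (1,4,in); (2,4,in); (2,5,in); (3,1,out); (3,2,out); (5,0,out); (5,1,out); (11,1,on); (12,1,on); (13,2,on)
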